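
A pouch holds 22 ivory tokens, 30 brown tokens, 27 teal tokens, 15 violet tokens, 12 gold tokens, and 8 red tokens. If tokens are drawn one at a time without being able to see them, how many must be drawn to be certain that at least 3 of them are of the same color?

13

The worst case takes 2 tokens of each color without reaching 3 of any: 6 × 2 = 12.
The next token must bring some color to 3, so 12 + 1 = 13.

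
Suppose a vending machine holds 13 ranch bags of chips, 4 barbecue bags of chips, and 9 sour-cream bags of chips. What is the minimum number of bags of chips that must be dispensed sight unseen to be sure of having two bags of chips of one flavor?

The worst case takes 1 bag of chips of each flavor without reaching 2 of any: 3 × 1 = 3.
The next bag of chips must bring some flavor to 2, so 3 + 1 = 4.

4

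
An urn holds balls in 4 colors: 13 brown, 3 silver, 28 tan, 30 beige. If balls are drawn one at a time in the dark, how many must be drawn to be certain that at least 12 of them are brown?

73

The worst case draws every non-brown ball first: 3 + 28 + 30 = 61.
The next 12 draws are then forced to be brown, giving 61 + 12 = 73.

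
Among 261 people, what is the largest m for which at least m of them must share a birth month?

22

There are 12 months of the year, which serve as the pigeonholes.
If each of the 12 months of the year held at most 21, the total would be at most 12 × 21 = 252 < 261, a contradiction.
So at least one holds ⌈261/12⌉ = 22.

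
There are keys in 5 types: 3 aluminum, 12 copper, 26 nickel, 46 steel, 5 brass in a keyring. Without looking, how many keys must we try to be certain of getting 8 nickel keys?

The worst case draws every non-nickel key first: 3 + 12 + 46 + 5 = 66.
The next 8 draws are then forced to be nickel, giving 66 + 8 = 74.

74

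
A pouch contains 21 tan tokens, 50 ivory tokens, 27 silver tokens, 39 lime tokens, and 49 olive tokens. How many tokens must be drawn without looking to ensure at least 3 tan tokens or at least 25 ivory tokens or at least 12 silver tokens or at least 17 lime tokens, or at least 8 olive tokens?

The worst case stops just short of every target: 2 tan, 24 ivory, 11 silver, 16 lime, 7 olive — 2 + 24 + 11 + 16 + 7 = 60 tokens.
One more token must push some color to its target, so 60 + 1 = 61.

61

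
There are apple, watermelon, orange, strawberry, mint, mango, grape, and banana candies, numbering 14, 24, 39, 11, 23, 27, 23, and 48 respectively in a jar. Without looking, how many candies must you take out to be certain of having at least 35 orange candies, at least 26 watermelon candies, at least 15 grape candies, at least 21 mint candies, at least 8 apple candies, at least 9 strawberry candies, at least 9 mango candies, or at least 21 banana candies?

The worst case stops just short of every target: 7 apple, all 24 watermelon, 34 orange, 8 strawberry, 20 mint, 8 mango, 14 grape, 20 banana — 7 + 24 + 34 + 8 + 20 + 8 + 14 + 20 = 135 candies.
One more candy must push some flavor to its target, so 135 + 1 = 136.

136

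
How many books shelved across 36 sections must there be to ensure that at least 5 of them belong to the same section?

There are 36 sections acting as pigeonholes.
With 36 × 4 = 144 books we could place exactly 4 in each, with no class reaching 5.
One more forces some class to hold 5, so 144 + 1 = 145.

145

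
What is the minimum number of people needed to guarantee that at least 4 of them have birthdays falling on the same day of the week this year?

22

There are 7 days of the week acting as pigeonholes.
With 7 × 3 = 21 people we could place exactly 3 in each, with no class reaching 4.
One more forces some class to hold 4, so 21 + 1 = 22.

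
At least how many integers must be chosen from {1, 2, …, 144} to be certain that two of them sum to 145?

73

Partition {1, …, 144} into 72 pairs: {1,144}, {2,143}, …, {72,73}.
Choosing 72 integers — say the integers 1 through 72 — takes one from each pair and avoids the property.
Choosing 73 forces two into the same pair by pigeonhole, and those sum to 145. So 73.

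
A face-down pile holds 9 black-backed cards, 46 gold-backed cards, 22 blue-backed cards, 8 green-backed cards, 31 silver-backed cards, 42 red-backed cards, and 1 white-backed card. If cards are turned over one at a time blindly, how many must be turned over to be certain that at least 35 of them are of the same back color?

Treat the 7 back colors as pigeonholes.
In the worst case we take at most 34 of each back color, but all 9 black-backed, all 22 blue-backed, all 8 green-backed, all 31 silver-backed, and all 1 white-backed (fewer than 34), giving 9 + 34 + 22 + 8 + 31 + 34 + 1 = 139.
One more card then forces some back color to 35, so 139 + 1 = 140.

140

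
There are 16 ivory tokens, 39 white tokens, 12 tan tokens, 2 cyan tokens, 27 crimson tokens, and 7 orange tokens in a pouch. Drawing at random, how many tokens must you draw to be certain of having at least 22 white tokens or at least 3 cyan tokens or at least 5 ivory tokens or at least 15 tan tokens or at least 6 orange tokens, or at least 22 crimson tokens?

66

The worst case stops just short of every target: 4 ivory, 21 white, all 12 tan, 2 cyan, 21 crimson, 5 orange — 4 + 21 + 12 + 2 + 21 + 5 = 65 tokens.
One more token must push some color to its target, so 65 + 1 = 66.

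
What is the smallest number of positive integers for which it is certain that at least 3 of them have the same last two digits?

There are 100 possible two-digit endings acting as pigeonholes.
With 100 × 2 = 200 positive integers we could place exactly 2 in each, with no class reaching 3.
One more forces some class to hold 3, so 200 + 1 = 201.

201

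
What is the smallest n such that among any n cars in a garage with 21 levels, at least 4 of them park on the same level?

64

There are 21 levels acting as pigeonholes.
With 21 × 3 = 63 cars we could place exactly 3 in each, with no class reaching 4.
One more forces some class to hold 4, so 63 + 1 = 64.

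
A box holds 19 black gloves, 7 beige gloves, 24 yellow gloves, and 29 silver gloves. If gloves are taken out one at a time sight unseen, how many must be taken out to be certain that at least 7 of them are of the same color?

25

The worst case takes 6 gloves of each color without reaching 7 of any: 4 × 6 = 24.
The next glove must bring some color to 7, so 24 + 1 = 25.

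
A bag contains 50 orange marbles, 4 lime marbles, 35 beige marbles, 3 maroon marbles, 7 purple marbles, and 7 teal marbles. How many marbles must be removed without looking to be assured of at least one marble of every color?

The hardest color to obtain is maroon: we could draw every other marble first — 106 − 3 = 103 marbles — without a single maroon one.
The next draw must be maroon, so 103 + 1 = 104.

104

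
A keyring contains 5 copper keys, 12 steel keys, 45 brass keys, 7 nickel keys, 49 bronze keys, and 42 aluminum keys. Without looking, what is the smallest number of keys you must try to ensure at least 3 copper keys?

The worst case draws every non-copper key first: 12 + 45 + 7 + 49 + 42 = 155.
The next 3 draws are then forced to be copper, giving 155 + 3 = 158.

158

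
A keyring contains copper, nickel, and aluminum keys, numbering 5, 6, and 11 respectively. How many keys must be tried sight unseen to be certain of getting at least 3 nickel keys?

19

The worst case draws every non-nickel key first: 5 + 11 = 16.
The next 3 draws are then forced to be nickel, giving 16 + 3 = 19.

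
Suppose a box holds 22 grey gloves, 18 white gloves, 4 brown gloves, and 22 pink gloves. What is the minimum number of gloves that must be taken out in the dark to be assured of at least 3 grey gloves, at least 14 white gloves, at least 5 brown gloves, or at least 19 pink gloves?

The worst case stops just short of every target: 2 grey, 13 white, 4 brown, 18 pink — 2 + 13 + 4 + 18 = 37 gloves.
One more glove must push some color to its target, so 37 + 1 = 38.

38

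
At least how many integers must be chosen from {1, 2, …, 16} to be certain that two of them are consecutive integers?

Partition {1, …, 16} into 8 pairs: {1,2}, {3,4}, …, {15,16}.
Choosing 8 integers — say the 8 even numbers 2, 4, …, 16 — takes one from each pair and avoids the property.
Choosing 9 forces two into the same pair by pigeonhole, and those are consecutive. So 9.

9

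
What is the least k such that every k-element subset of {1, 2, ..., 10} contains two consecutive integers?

Partition {1, …, 10} into 5 pairs: {1,2}, {3,4}, …, {9,10}.
Choosing 5 integers — say the 5 even numbers 2, 4, …, 10 — takes one from each pair and avoids the property.
Choosing 6 forces two into the same pair by pigeonhole, and those are consecutive. So 6.

6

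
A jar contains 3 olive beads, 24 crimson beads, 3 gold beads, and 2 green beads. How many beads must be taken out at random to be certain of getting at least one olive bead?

The worst case draws every non-olive bead first: 24 + 3 + 2 = 29.
The next draw is then forced to be olive, giving 29 + 1 = 30.

30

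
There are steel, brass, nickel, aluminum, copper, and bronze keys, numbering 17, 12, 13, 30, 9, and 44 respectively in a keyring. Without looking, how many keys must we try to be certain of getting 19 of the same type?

88

In the worst case we take at most 18 of each type, but all 17 steel, all 12 brass, all 13 nickel, and all 9 copper (fewer than 18), giving 17 + 12 + 13 + 18 + 9 + 18 = 87.
One more key then forces some type to 19, so 87 + 1 = 88.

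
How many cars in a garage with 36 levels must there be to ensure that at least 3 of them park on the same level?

73

There are 36 levels acting as pigeonholes.
With 36 × 2 = 72 cars we could place exactly 2 in each, with no class reaching 3.
One more forces some class to hold 3, so 72 + 1 = 73.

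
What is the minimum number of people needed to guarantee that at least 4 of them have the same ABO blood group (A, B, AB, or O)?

There are 4 ABO blood groups acting as pigeonholes.
With 4 × 3 = 12 people we could place exactly 3 in each, with no class reaching 4.
One more forces some class to hold 4, so 12 + 1 = 13.

13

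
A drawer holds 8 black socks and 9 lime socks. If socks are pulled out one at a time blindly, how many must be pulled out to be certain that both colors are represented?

The hardest color to obtain is black: we could draw every other sock first — 17 − 8 = 9 socks — without a single black one.
The next draw must be black, so 9 + 1 = 10.

10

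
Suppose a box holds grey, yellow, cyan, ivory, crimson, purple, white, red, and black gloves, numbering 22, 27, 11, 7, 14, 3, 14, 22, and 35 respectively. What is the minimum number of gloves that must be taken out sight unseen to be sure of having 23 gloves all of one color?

Treat the 9 colors as pigeonholes.
In the worst case we take at most 22 of each color, but all 11 cyan, all 7 ivory, all 14 crimson, all 3 purple, and all 14 white (fewer than 22), giving 22 + 22 + 11 + 7 + 14 + 3 + 14 + 22 + 22 = 137.
One more glove then forces some color to 23, so 137 + 1 = 138.

138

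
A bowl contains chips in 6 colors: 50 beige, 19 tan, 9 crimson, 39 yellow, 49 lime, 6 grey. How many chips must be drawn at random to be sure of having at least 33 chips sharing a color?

131

Treat the 6 colors as pigeonholes.
In the worst case we take at most 32 of each color, but all 19 tan, all 9 crimson, and all 6 grey (fewer than 32), giving 32 + 19 + 9 + 32 + 32 + 6 = 130.
One more chip then forces some color to 33, so 130 + 1 = 131.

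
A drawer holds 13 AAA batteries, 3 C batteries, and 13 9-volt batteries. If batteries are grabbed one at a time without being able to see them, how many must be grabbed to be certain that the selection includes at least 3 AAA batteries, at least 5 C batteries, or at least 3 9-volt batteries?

8

Each of the 3 types has its own threshold; avoid all of them simultaneously.
The worst case stops just short of every target: 2 AAA, all 3 C, 2 9-volt — 2 + 3 + 2 = 7 batteries.
One more battery must push some type to its target, so 7 + 1 = 8.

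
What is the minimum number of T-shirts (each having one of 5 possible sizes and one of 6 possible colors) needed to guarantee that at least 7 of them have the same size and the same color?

There are 5 × 6 = 30 (size, color) combinations acting as pigeonholes.
With 30 × 6 = 180 T-shirts we could place exactly 6 in each, with no (size, color) pair reaching 7.
One more forces some (size, color) pair to hold 7, so 180 + 1 = 181.

181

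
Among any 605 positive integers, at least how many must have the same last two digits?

7

The 605 positive integers fall into 100 possible two-digit endings.
If each of the 100 possible two-digit endings held at most 6, the total would be at most 100 × 6 = 600 < 605, a contradiction.
So at least one holds ⌈605/100⌉ = 7.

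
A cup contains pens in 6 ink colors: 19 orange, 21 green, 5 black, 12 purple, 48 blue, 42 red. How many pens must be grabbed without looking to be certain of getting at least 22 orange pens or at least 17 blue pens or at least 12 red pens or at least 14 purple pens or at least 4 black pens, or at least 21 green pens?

82

The worst case stops just short of every target: all 19 orange, 20 green, 3 black, all 12 purple, 16 blue, 11 red — 19 + 20 + 3 + 12 + 16 + 11 = 81 pens.
One more pen must push some ink color to its target, so 81 + 1 = 82.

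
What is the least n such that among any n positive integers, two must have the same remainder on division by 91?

92

Two integers differ by a multiple of 91 exactly when they share a remainder mod 91.
There are 91 residue classes mod 91, so 91 integers can all lie in distinct classes.
One more integer must repeat a residue, giving a difference divisible by 91. So n = 91 + 1 = 92.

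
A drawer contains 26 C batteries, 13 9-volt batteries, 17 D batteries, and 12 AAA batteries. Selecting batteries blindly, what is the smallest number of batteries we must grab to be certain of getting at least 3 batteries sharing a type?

9

The worst case takes 2 batteries of each type without reaching 3 of any: 4 × 2 = 8.
The next battery must bring some type to 3, so 8 + 1 = 9.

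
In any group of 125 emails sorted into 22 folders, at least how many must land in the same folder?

6

The 125 emails fall into 22 folders.
If each of the 22 folders held at most 5, the total would be at most 22 × 5 = 110 < 125, a contradiction.
So at least one holds ⌈125/22⌉ = 6.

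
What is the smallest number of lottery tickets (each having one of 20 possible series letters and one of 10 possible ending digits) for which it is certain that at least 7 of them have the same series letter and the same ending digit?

There are 20 × 10 = 200 (series letter, ending digit) combinations acting as pigeonholes.
With 200 × 6 = 1200 lottery tickets we could place exactly 6 in each, with no (series letter, ending digit) pair reaching 7.
One more forces some (series letter, ending digit) pair to hold 7, so 1200 + 1 = 1201.

1201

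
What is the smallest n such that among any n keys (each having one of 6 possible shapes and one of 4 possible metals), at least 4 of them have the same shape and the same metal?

There are 6 × 4 = 24 (shape, metal) combinations acting as pigeonholes.
With 24 × 3 = 72 keys we could place exactly 3 in each, with no (shape, metal) pair reaching 4.
One more forces some (shape, metal) pair to hold 4, so 72 + 1 = 73.

73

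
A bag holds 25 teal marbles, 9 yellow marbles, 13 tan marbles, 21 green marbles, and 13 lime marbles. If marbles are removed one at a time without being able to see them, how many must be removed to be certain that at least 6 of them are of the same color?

26

Treat the 5 colors as pigeonholes.
The worst case takes 5 marbles of each color without reaching 6 of any: 5 × 5 = 25.
The next marble must bring some color to 6, so 25 + 1 = 26.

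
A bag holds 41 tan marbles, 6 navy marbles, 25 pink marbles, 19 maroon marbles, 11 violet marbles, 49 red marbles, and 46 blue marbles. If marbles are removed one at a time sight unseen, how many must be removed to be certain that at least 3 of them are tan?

To avoid tan marbles as long as possible, exhaust the other 6 colors first.
The worst case draws every non-tan marble first: 6 + 25 + 19 + 11 + 49 + 46 = 156.
The next 3 draws are then forced to be tan, giving 156 + 3 = 159.

159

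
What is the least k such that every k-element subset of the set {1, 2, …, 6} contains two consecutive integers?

4

Partition {1, …, 6} into 3 pairs: {1,2}, {3,4}, …, {5,6}.
Choosing 3 integers — say the 3 even numbers 2, 4, …, 6 — takes one from each pair and avoids the property.
Choosing 4 forces two into the same pair by pigeonhole, and those are consecutive. So 4.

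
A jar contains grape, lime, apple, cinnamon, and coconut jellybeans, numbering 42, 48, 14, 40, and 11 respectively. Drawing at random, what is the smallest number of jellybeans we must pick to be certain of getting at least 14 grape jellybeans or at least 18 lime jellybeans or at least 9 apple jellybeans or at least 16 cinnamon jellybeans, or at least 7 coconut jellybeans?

The worst case stops just short of every target: 13 grape, 17 lime, 8 apple, 15 cinnamon, 6 coconut — 13 + 17 + 8 + 15 + 6 = 59 jellybeans.
One more jellybean must push some flavor to its target, so 59 + 1 = 60.

60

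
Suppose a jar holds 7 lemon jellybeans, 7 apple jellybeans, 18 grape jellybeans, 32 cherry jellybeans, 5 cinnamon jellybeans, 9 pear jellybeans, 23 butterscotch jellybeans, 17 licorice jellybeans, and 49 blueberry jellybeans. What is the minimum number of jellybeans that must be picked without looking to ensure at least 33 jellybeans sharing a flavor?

151

Treat the 9 flavors as pigeonholes.
In the worst case we take at most 32 of each flavor, but all 7 lemon, all 7 apple, all 18 grape, all 5 cinnamon, all 9 pear, all 23 butterscotch, and all 17 licorice (fewer than 32), giving 7 + 7 + 18 + 32 + 5 + 9 + 23 + 17 + 32 = 150.
One more jellybean then forces some flavor to 33, so 150 + 1 = 151.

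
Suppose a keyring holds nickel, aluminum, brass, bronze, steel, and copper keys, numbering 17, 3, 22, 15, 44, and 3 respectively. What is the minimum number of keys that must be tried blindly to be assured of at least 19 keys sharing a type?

Treat the 6 types as pigeonholes.
In the worst case we take at most 18 of each type, but all 17 nickel, all 3 aluminum, all 15 bronze, and all 3 copper (fewer than 18), giving 17 + 3 + 18 + 15 + 18 + 3 = 74.
One more key then forces some type to 19, so 74 + 1 = 75.

75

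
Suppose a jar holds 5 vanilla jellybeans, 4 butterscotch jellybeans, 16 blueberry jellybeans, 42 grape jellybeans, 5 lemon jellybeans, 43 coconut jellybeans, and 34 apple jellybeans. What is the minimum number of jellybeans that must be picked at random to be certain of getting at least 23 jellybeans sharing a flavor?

97

Treat the 7 flavors as pigeonholes.
In the worst case we take at most 22 of each flavor, but all 5 vanilla, all 4 butterscotch, all 16 blueberry, and all 5 lemon (fewer than 22), giving 5 + 4 + 16 + 22 + 5 + 22 + 22 = 96.
One more jellybean then forces some flavor to 23, so 96 + 1 = 97.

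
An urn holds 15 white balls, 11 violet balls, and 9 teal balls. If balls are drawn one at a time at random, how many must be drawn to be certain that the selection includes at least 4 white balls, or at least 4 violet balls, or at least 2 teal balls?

8

Each of the 3 colors has its own threshold; avoid all of them simultaneously.
The worst case stops just short of every target: 3 white, 3 violet, 1 teal — 3 + 3 + 1 = 7 balls.
One more ball must push some color to its target, so 7 + 1 = 8.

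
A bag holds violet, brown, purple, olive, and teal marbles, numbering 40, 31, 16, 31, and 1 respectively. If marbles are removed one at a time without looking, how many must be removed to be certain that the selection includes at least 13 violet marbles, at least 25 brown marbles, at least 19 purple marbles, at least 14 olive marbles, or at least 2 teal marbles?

The worst case stops just short of every target: 12 violet, 24 brown, all 16 purple, 13 olive, 1 teal — 12 + 24 + 16 + 13 + 1 = 66 marbles.
One more marble must push some color to its target, so 66 + 1 = 67.

67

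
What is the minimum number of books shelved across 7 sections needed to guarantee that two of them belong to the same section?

8

There are 7 sections acting as pigeonholes.
With 7 books we could place one in each, avoiding any repeat.
One more forces some class to hold 2, so 7 + 1 = 8.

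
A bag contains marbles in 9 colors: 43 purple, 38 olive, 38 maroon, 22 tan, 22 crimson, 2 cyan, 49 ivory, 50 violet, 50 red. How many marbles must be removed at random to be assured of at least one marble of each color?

The hardest color to obtain is cyan: we could draw every other marble first — 314 − 2 = 312 marbles — without a single cyan one.
The next draw must be cyan, so 312 + 1 = 313.

313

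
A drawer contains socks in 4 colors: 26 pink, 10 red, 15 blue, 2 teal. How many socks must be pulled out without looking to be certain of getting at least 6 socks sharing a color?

In the worst case we take at most 5 of each color, but all 2 teal (fewer than 5), giving 5 + 5 + 5 + 2 = 17.
One more sock then forces some color to 6, so 17 + 1 = 18.

18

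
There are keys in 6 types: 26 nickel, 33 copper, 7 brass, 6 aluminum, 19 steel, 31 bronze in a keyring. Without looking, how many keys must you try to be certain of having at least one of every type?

The hardest type to obtain is aluminum: we could draw every other key first — 122 − 6 = 116 keys — without a single aluminum one.
The next draw must be aluminum, so 116 + 1 = 117.

117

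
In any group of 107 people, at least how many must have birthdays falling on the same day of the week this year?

16

If each of the 7 days of the week held at most 15, the total would be at most 7 × 15 = 105 < 107, a contradiction.
So at least one holds ⌈107/7⌉ = 16.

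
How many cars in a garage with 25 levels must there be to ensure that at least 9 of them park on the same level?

There are 25 levels acting as pigeonholes.
With 25 × 8 = 200 cars we could place exactly 8 in each, with no class reaching 9.
One more forces some class to hold 9, so 200 + 1 = 201.

201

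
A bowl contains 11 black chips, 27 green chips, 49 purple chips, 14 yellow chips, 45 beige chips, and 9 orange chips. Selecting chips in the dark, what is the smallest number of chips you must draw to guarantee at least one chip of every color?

147

The hardest color to obtain is orange: we could draw every other chip first — 155 − 9 = 146 chips — without a single orange one.
The next draw must be orange, so 146 + 1 = 147.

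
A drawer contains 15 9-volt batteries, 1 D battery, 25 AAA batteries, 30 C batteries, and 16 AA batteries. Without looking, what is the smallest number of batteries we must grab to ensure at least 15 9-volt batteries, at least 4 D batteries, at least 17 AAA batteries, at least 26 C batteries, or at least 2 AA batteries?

The worst case stops just short of every target: 14 9-volt, all 1 D, 16 AAA, 25 C, 1 AA — 14 + 1 + 16 + 25 + 1 = 57 batteries.
One more battery must push some type to its target, so 57 + 1 = 58.

58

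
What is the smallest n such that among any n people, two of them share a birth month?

13

There are 12 months of the year acting as pigeonholes.
With 12 people we could place one in each, avoiding any repeat.
One more forces some class to hold 2, so 12 + 1 = 13.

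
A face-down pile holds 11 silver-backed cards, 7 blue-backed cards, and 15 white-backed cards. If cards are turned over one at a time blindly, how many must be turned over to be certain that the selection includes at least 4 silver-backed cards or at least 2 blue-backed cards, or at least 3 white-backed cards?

7

The worst case stops just short of every target: 3 silver-backed, 1 blue-backed, 2 white-backed — 3 + 1 + 2 = 6 cards.
One more card must push some back color to its target, so 6 + 1 = 7.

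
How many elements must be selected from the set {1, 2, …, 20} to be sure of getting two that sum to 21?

11

Partition {1, …, 20} into 10 pairs: {1,20}, {2,19}, …, {10,11}.
Choosing 10 integers — say the integers 1 through 10 — takes one from each pair and avoids the property.
Choosing 11 forces two into the same pair by pigeonhole, and those sum to 21. So 11.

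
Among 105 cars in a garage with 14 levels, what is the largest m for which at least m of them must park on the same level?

The 105 cars fall into 14 levels.
If each of the 14 levels held at most 7, the total would be at most 14 × 7 = 98 < 105, a contradiction.
So at least one holds ⌈105/14⌉ = 8.

8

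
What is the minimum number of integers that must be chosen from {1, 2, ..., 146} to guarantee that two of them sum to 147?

Partition {1, …, 146} into 73 pairs: {1,146}, {2,145}, …, {73,74}.
Choosing 73 integers — say the integers 1 through 73 — takes one from each pair and avoids the property.
Choosing 74 forces two into the same pair by pigeonhole, and those sum to 147. So 74.

74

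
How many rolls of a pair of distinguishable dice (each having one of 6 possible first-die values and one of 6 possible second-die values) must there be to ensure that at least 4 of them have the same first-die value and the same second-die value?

There are 6 × 6 = 36 (first-die value, second-die value) combinations acting as pigeonholes.
With 36 × 3 = 108 rolls of a pair of distinguishable dice we could place exactly 3 in each, with no (first-die value, second-die value) pair reaching 4.
One more forces some (first-die value, second-die value) pair to hold 4, so 108 + 1 = 109.

109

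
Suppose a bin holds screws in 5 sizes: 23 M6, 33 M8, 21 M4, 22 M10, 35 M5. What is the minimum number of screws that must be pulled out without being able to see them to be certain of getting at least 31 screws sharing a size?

In the worst case we take at most 30 of each size, but all 23 M6, all 21 M4, and all 22 M10 (fewer than 30), giving 23 + 30 + 21 + 22 + 30 = 126.
One more screw then forces some size to 31, so 126 + 1 = 127.

127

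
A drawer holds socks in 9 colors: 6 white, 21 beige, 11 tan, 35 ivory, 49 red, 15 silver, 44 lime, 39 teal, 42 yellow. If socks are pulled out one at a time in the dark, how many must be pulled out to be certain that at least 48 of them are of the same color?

261

In the worst case we take at most 47 of each color, but all 6 white, all 21 beige, all 11 tan, all 35 ivory, all 15 silver, all 44 lime, all 39 teal, and all 42 yellow (fewer than 47), giving 6 + 21 + 11 + 35 + 47 + 15 + 44 + 39 + 42 = 260.
One more sock then forces some color to 48, so 260 + 1 = 261.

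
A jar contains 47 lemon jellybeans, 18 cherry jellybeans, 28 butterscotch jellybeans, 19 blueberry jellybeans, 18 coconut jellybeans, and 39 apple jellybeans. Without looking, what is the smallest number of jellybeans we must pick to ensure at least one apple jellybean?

131

The worst case draws every non-apple jellybean first: 47 + 18 + 28 + 19 + 18 = 130.
The next draw is then forced to be apple, giving 130 + 1 = 131.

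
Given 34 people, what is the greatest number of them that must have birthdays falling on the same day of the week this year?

5

If each of the 7 days of the week held at most 4, the total would be at most 7 × 4 = 28 < 34, a contradiction.
So at least one holds ⌈34/7⌉ = 5.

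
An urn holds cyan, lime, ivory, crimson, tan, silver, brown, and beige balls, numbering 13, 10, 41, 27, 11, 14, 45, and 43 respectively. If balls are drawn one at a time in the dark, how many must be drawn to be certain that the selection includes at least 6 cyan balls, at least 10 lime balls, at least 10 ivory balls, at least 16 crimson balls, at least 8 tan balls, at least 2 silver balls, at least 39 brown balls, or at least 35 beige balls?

Each of the 8 colors has its own threshold; avoid all of them simultaneously.
The worst case stops just short of every target: 5 cyan, 9 lime, 9 ivory, 15 crimson, 7 tan, 1 silver, 38 brown, 34 beige — 5 + 9 + 9 + 15 + 7 + 1 + 38 + 34 = 118 balls.
One more ball must push some color to its target, so 118 + 1 = 119.

119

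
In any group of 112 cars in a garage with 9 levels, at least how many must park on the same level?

The 112 cars fall into 9 levels.
If each of the 9 levels held at most 12, the total would be at most 9 × 12 = 108 < 112, a contradiction.
So at least one holds ⌈112/9⌉ = 13.

13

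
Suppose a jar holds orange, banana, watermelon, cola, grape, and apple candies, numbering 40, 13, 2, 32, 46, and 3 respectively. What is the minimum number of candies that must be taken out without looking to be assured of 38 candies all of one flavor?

125

In the worst case we take at most 37 of each flavor, but all 13 banana, all 2 watermelon, all 32 cola, and all 3 apple (fewer than 37), giving 37 + 13 + 2 + 32 + 37 + 3 = 124.
One more candy then forces some flavor to 38, so 124 + 1 = 125.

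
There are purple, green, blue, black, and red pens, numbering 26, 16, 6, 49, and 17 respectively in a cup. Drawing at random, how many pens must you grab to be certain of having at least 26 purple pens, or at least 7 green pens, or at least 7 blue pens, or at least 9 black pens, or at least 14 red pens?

Each of the 5 ink colors has its own threshold; avoid all of them simultaneously.
The worst case stops just short of every target: 25 purple, 6 green, 6 blue, 8 black, 13 red — 25 + 6 + 6 + 8 + 13 = 58 pens.
One more pen must push some ink color to its target, so 58 + 1 = 59.

59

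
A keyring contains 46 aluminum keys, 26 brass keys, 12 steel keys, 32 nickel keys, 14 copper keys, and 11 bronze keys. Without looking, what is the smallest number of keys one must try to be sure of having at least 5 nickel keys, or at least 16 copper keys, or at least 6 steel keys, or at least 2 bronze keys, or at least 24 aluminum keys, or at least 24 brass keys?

Each of the 6 types has its own threshold; avoid all of them simultaneously.
The worst case stops just short of every target: 23 aluminum, 23 brass, 5 steel, 4 nickel, all 14 copper, 1 bronze — 23 + 23 + 5 + 4 + 14 + 1 = 70 keys.
One more key must push some type to its target, so 70 + 1 = 71.

71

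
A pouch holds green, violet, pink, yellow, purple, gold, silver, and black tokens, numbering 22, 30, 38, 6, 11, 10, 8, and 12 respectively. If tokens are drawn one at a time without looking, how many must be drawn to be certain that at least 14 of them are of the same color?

87

Treat the 8 colors as pigeonholes.
In the worst case we take at most 13 of each color, but all 6 yellow, all 11 purple, all 10 gold, all 8 silver, and all 12 black (fewer than 13), giving 13 + 13 + 13 + 6 + 11 + 10 + 8 + 12 = 86.
One more token then forces some color to 14, so 86 + 1 = 87.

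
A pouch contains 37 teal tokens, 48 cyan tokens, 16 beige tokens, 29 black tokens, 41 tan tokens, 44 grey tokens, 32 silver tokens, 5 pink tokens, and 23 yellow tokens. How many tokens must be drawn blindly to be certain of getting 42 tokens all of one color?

In the worst case we take at most 41 of each color, but all 37 teal, all 16 beige, all 29 black, all 32 silver, all 5 pink, and all 23 yellow (fewer than 41), giving 37 + 41 + 16 + 29 + 41 + 41 + 32 + 5 + 23 = 265.
One more token then forces some color to 42, so 265 + 1 = 266.

266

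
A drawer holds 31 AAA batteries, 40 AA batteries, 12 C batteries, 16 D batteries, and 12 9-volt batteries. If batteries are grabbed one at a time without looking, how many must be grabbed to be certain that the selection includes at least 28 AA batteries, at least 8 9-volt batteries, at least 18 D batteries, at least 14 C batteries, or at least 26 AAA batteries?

88

The worst case stops just short of every target: 25 AAA, 27 AA, all 12 C, all 16 D, 7 9-volt — 25 + 27 + 12 + 16 + 7 = 87 batteries.
One more battery must push some type to its target, so 87 + 1 = 88.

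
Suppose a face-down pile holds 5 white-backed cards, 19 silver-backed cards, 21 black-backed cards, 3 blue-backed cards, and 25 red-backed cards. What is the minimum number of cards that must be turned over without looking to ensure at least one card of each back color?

The hardest back color to obtain is blue-backed: we could draw every other card first — 73 − 3 = 70 cards — without a single blue-backed one.
The next draw must be blue-backed, so 70 + 1 = 71.

71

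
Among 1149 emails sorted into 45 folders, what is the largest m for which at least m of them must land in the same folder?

The 1149 emails fall into 45 folders.
If each of the 45 folders held at most 25, the total would be at most 45 × 25 = 1125 < 1149, a contradiction.
So at least one holds ⌈1149/45⌉ = 26.

26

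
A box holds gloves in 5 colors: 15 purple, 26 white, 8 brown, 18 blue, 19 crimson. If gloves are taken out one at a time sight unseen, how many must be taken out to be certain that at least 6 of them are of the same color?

26

The worst case takes 5 gloves of each color without reaching 6 of any: 5 × 5 = 25.
The next glove must bring some color to 6, so 25 + 1 = 26.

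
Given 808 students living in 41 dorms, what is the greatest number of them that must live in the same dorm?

20

If each of the 41 dorms held at most 19, the total would be at most 41 × 19 = 779 < 808, a contradiction.
So at least one holds ⌈808/41⌉ = 20.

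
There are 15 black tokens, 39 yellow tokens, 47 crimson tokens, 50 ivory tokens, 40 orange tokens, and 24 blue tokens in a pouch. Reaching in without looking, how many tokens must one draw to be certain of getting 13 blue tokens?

To avoid blue tokens as long as possible, exhaust the other 5 colors first.
The worst case draws every non-blue token first: 15 + 39 + 47 + 50 + 40 = 191.
The next 13 draws are then forced to be blue, giving 191 + 13 = 204.

204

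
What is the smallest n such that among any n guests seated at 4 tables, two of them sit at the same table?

5

There are 4 tables acting as pigeonholes.
With 4 guests we could place one in each, avoiding any repeat.
One more forces some class to hold 2, so 4 + 1 = 5.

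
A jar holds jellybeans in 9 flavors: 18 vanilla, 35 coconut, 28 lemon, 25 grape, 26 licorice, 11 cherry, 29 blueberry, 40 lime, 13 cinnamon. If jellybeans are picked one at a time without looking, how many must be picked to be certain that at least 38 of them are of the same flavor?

223

In the worst case we take at most 37 of each flavor, but all 18 vanilla, all 35 coconut, all 28 lemon, all 25 grape, all 26 licorice, all 11 cherry, all 29 blueberry, and all 13 cinnamon (fewer than 37), giving 18 + 35 + 28 + 25 + 26 + 11 + 29 + 37 + 13 = 222.
One more jellybean then forces some flavor to 38, so 222 + 1 = 223.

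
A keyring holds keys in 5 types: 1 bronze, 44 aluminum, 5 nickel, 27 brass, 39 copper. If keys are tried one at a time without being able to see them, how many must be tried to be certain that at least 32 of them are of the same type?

Treat the 5 types as pigeonholes.
In the worst case we take at most 31 of each type, but all 1 bronze, all 5 nickel, and all 27 brass (fewer than 31), giving 1 + 31 + 5 + 27 + 31 = 95.
One more key then forces some type to 32, so 95 + 1 = 96.

96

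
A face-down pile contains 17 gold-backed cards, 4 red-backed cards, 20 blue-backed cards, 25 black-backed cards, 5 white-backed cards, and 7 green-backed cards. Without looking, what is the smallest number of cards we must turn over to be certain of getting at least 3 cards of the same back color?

The worst case takes 2 cards of each back color without reaching 3 of any: 6 × 2 = 12.
The next card must bring some back color to 3, so 12 + 1 = 13.

13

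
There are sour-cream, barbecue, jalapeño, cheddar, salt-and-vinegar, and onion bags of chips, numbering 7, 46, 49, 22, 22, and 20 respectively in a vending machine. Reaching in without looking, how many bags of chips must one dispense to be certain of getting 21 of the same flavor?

Treat the 6 flavors as pigeonholes.
In the worst case we take at most 20 of each flavor, but all 7 sour-cream (fewer than 20), giving 7 + 20 + 20 + 20 + 20 + 20 = 107.
One more bag of chips then forces some flavor to 21, so 107 + 1 = 108.

108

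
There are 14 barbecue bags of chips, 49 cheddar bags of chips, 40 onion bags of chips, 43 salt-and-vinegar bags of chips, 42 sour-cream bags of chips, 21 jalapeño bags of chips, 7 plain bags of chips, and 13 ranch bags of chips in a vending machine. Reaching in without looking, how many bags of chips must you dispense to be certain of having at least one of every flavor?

The hardest flavor to obtain is plain: we could draw every other bag of chips first — 229 − 7 = 222 bags of chips — without a single plain one.
The next draw must be plain, so 222 + 1 = 223.

223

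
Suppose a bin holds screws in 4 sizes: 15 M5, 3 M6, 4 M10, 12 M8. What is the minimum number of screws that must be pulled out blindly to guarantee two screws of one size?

The worst case takes 1 screw of each size without reaching 2 of any: 4 × 1 = 4.
The next screw must bring some size to 2, so 4 + 1 = 5.

5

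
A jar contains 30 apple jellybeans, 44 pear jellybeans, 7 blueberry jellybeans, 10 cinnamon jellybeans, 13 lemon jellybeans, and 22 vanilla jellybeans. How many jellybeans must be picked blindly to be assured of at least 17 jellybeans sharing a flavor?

79

Treat the 6 flavors as pigeonholes.
In the worst case we take at most 16 of each flavor, but all 7 blueberry, all 10 cinnamon, and all 13 lemon (fewer than 16), giving 16 + 16 + 7 + 10 + 13 + 16 = 78.
One more jellybean then forces some flavor to 17, so 78 + 1 = 79.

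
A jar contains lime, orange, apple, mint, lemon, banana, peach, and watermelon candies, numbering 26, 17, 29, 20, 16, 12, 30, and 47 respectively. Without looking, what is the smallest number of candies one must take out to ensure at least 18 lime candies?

To avoid lime candies as long as possible, exhaust the other 7 flavors first.
The worst case draws every non-lime candy first: 17 + 29 + 20 + 16 + 12 + 30 + 47 = 171.
The next 18 draws are then forced to be lime, giving 171 + 18 = 189.

189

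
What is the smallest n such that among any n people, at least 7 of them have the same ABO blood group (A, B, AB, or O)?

25

There are 4 ABO blood groups acting as pigeonholes.
With 4 × 6 = 24 people we could place exactly 6 in each, with no class reaching 7.
One more forces some class to hold 7, so 24 + 1 = 25.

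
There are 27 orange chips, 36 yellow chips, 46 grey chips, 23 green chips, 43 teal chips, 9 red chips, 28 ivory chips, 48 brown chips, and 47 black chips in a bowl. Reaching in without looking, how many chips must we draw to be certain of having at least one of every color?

299

The hardest color to obtain is red: we could draw every other chip first — 307 − 9 = 298 chips — without a single red one.
The next draw must be red, so 298 + 1 = 299.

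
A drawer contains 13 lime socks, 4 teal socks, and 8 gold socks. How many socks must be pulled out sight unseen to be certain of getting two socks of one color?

4

The worst case takes 1 sock of each color without reaching 2 of any: 3 × 1 = 3.
The next sock must bring some color to 2, so 3 + 1 = 4.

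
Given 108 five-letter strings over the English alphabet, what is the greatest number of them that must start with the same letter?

There are 26 possible first letters, which serve as the pigeonholes.
If each of the 26 possible first letters held at most 4, the total would be at most 26 × 4 = 104 < 108, a contradiction.
So at least one holds ⌈108/26⌉ = 5.

5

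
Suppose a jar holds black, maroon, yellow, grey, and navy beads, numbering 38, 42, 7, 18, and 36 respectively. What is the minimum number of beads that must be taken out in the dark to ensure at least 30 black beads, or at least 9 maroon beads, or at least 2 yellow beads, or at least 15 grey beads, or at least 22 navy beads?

The worst case stops just short of every target: 29 black, 8 maroon, 1 yellow, 14 grey, 21 navy — 29 + 8 + 1 + 14 + 21 = 73 beads.
One more bead must push some color to its target, so 73 + 1 = 74.

74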